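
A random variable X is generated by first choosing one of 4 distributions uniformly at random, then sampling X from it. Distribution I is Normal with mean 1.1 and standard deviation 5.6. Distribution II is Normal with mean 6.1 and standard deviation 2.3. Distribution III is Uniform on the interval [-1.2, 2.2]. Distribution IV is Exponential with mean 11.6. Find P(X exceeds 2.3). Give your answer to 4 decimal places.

0.5465

Conditional on each component, P(X > 2.3): I: 0.415162; II: 0.95075; III: 0; IV: 0.820144.
By total probability, P(X > 2.3) = 0.25·0.415162 + 0.25·0.95075 + 0.25·0 + 0.25·0.820144 = 0.546514.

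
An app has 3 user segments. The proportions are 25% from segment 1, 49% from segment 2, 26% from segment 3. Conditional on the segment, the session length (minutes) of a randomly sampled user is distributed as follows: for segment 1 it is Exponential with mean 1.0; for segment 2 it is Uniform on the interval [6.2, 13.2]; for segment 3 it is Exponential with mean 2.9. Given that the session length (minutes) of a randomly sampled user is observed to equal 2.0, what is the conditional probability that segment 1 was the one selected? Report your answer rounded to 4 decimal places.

Likelihoods f(2.0 | ·): 1: 0.135335; 2: 0; 3: 0.173017.
Posterior ∝ prior × likelihood. Numerator for 1: 0.25·0.135335 = 0.0338338.
Normalizing constant: 0.25·0.135335 + 0.49·0 + 0.26·0.173017 = 0.0788182.
P(1 | observation) = 0.0338338 / 0.0788182 = 0.429264.

0.4293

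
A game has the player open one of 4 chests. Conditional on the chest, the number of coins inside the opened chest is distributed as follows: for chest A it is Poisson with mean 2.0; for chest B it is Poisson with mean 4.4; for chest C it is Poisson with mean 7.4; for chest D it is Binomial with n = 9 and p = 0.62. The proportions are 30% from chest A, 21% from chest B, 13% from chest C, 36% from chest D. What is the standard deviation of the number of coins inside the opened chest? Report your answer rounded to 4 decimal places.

Per component, A: μ=2, E[X²]=6; B: μ=4.4, E[X²]=23.76; C: μ=7.4, E[X²]=62.16; D: μ=5.58, E[X²]=33.2568.
E[X] = 0.3·2 + 0.21·4.4 + 0.13·7.4 + 0.36·5.58 = 4.4948.
E[X²] = 0.3·6 + 0.21·23.76 + 0.13·62.16 + 0.36·33.2568 = 26.8428.
Var(X) = E[X²] − (E[X])² = 26.8428 − 20.2032 = 6.63962.
SD(X) = √6.63962 = 2.57675.

2.5767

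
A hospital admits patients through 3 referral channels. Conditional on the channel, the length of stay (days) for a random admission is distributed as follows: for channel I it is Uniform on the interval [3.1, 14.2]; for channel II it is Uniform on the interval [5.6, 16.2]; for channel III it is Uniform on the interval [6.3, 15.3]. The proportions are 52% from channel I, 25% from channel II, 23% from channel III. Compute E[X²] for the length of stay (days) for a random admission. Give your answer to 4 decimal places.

For each component E[X²] = Var + (mean)², giving I: 85.09; II: 128.173; III: 123.39.
Overall E[X²] = 0.52·85.09 + 0.25·128.173 + 0.23·123.39 = 104.67.

104.6698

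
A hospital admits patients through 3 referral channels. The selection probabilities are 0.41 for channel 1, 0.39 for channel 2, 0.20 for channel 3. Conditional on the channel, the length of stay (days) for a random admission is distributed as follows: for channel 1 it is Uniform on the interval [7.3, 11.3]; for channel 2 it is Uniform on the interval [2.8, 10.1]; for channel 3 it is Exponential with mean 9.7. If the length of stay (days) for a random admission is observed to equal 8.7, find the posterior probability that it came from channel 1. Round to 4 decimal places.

0.6237

Likelihoods f(8.7 | ·): 1: 0.25; 2: 0.136986; 3: 0.0420442.
Posterior ∝ prior × likelihood. Numerator for 1: 0.41·0.25 = 0.1025.
Normalizing constant: 0.41·0.25 + 0.39·0.136986 + 0.2·0.0420442 = 0.164334.
P(1 | observation) = 0.1025 / 0.164334 = 0.623732.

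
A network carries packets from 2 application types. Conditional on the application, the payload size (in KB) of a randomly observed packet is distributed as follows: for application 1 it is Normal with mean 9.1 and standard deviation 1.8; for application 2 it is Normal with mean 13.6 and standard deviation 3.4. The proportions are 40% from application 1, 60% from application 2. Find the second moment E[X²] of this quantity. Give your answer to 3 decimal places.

152.332

For each component E[X²] = Var + (mean)², giving 1: 86.05; 2: 196.52.
Overall E[X²] = 0.4·86.05 + 0.6·196.52 = 152.332.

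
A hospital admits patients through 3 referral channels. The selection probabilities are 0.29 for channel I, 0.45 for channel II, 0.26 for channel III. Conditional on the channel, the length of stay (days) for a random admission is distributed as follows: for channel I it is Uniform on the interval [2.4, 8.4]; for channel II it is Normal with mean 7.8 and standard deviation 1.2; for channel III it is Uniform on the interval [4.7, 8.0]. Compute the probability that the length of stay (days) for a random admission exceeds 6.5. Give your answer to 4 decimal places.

0.5973

Conditional on each channel, P(X > 6.5): I: 0.316667; II: 0.86067; III: 0.454545.
By total probability, P(X > 6.5) = 0.29·0.316667 + 0.45·0.86067 + 0.26·0.454545 = 0.597317.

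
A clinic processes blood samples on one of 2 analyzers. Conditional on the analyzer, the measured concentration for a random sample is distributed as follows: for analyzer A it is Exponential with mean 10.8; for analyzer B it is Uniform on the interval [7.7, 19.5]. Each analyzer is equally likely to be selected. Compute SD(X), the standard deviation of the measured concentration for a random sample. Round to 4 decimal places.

Per component, A: μ=10.8, E[X²]=233.28; B: μ=13.6, E[X²]=196.563.
E[X] = 0.5·10.8 + 0.5·13.6 = 12.2.
E[X²] = 0.5·233.28 + 0.5·196.563 = 214.922.
Var(X) = E[X²] − (E[X])² = 214.922 − 148.84 = 66.0817.
SD(X) = √66.0817 = 8.12906.

8.1291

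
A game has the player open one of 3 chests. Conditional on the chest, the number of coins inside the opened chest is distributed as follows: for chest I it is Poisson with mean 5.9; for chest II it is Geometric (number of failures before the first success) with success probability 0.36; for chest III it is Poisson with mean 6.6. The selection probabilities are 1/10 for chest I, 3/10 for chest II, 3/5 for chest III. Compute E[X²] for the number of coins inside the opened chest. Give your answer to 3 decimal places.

36.597

For each component E[X²] = Var + (mean)², giving I: 40.71; II: 8.09877; III: 50.16.
Overall E[X²] = 0.1·40.71 + 0.3·8.09877 + 0.6·50.16 = 36.5966.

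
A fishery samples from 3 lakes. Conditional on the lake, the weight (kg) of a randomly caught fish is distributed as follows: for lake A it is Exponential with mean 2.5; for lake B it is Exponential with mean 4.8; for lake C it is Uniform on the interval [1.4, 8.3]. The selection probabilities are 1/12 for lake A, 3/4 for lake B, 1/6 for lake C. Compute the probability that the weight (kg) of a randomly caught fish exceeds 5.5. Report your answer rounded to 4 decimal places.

Conditional on each lake, P(X > 5.5): A: 0.110803; B: 0.317959; C: 0.405797.
By total probability, P(X > 5.5) = 0.0833333·0.110803 + 0.75·0.317959 + 0.166667·0.405797 = 0.315336.

0.3153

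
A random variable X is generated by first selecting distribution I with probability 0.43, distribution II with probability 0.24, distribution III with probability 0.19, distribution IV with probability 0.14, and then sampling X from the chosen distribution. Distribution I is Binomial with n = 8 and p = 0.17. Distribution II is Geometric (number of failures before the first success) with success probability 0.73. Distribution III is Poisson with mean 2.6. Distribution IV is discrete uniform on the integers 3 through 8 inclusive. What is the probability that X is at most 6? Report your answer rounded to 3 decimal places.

Conditional on each component, P(X ≤ 6): I: 0.999972; II: 0.999895; III: 0.98283; IV: 0.666667.
By total probability, P(X ≤ 6) = 0.43·0.999972 + 0.24·0.999895 + 0.19·0.98283 + 0.14·0.666667 = 0.950034.

0.950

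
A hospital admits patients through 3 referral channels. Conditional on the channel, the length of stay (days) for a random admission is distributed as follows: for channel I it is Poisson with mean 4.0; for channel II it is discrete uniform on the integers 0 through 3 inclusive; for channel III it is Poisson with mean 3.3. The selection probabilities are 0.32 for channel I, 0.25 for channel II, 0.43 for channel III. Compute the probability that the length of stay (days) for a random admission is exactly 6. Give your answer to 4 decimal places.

0.0618

Conditional on each channel, P(X = 6): I: 0.104196; II: 0; III: 0.0661575.
By total probability, P(X = 6) = 0.32·0.104196 + 0.25·0 + 0.43·0.0661575 = 0.0617903.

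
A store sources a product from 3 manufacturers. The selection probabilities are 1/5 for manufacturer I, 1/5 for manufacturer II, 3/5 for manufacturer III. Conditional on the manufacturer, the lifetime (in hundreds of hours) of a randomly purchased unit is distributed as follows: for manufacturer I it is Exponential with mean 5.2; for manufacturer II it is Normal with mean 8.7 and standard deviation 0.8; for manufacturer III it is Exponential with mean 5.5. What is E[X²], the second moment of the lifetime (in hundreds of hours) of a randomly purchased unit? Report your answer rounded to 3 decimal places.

62.382

For each component E[X²] = Var + (mean)², giving I: 54.08; II: 76.33; III: 60.5.
Overall E[X²] = 0.2·54.08 + 0.2·76.33 + 0.6·60.5 = 62.382.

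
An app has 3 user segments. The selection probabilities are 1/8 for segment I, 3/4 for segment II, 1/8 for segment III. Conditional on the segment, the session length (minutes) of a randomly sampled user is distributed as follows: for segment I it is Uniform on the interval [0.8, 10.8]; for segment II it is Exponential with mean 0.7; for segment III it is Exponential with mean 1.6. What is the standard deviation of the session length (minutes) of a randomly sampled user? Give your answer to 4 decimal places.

Per component, I: μ=5.8, E[X²]=41.9733; II: μ=0.7, E[X²]=0.98; III: μ=1.6, E[X²]=5.12.
E[X] = 0.125·5.8 + 0.75·0.7 + 0.125·1.6 = 1.45.
E[X²] = 0.125·41.9733 + 0.75·0.98 + 0.125·5.12 = 6.62167.
Var(X) = E[X²] − (E[X])² = 6.62167 − 2.1025 = 4.51917.
SD(X) = √4.51917 = 2.12583.

2.1258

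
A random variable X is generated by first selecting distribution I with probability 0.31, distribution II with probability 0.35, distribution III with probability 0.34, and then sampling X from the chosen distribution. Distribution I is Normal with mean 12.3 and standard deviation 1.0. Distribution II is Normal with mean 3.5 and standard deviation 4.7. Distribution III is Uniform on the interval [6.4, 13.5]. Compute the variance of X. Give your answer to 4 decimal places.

23.4048

Per component, I: μ=12.3, E[X²]=152.29; II: μ=3.5, E[X²]=34.34; III: μ=9.95, E[X²]=103.203.
E[X] = 0.31·12.3 + 0.35·3.5 + 0.34·9.95 = 8.421.
E[X²] = 0.31·152.29 + 0.35·34.34 + 0.34·103.203 = 94.318.
Var(X) = E[X²] − (E[X])² = 94.318 − 70.9132 = 23.4048.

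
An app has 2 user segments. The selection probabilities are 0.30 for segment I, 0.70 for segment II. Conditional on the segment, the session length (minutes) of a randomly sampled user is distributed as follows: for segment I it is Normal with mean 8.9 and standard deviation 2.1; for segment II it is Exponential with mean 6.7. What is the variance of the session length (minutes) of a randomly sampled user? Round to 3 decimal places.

Per component, I: μ=8.9, E[X²]=83.62; II: μ=6.7, E[X²]=89.78.
E[X] = 0.3·8.9 + 0.7·6.7 = 7.36.
E[X²] = 0.3·83.62 + 0.7·89.78 = 87.932.
Var(X) = E[X²] − (E[X])² = 87.932 − 54.1696 = 33.7624.

33.762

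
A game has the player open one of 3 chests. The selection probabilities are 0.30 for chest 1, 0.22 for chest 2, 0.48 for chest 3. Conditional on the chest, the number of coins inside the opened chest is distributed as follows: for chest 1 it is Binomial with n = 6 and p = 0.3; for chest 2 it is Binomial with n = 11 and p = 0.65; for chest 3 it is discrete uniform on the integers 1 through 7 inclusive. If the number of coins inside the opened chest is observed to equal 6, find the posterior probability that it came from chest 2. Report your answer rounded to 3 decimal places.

Likelihoods P(X=6 | ·): 1: 0.000729; 2: 0.183005; 3: 0.142857.
Posterior ∝ prior × likelihood. Numerator for 2: 0.22·0.183005 = 0.040261.
Normalizing constant: 0.3·0.000729 + 0.22·0.183005 + 0.48·0.142857 = 0.109051.
P(2 | observation) = 0.040261 / 0.109051 = 0.369194.

0.369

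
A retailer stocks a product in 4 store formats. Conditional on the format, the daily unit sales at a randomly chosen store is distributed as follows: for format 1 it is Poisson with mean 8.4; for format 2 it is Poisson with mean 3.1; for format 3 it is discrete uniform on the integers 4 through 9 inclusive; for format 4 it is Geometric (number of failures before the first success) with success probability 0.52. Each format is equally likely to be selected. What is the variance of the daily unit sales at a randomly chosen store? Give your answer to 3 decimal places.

12.486

Per component, 1: μ=8.4, E[X²]=78.96; 2: μ=3.1, E[X²]=12.71; 3: μ=6.5, E[X²]=45.1667; 4: μ=0.923077, E[X²]=2.62722.
E[X] = 0.25·8.4 + 0.25·3.1 + 0.25·6.5 + 0.25·0.923077 = 4.73077.
E[X²] = 0.25·78.96 + 0.25·12.71 + 0.25·45.1667 + 0.25·2.62722 = 34.866.
Var(X) = E[X²] − (E[X])² = 34.866 − 22.3802 = 12.4858.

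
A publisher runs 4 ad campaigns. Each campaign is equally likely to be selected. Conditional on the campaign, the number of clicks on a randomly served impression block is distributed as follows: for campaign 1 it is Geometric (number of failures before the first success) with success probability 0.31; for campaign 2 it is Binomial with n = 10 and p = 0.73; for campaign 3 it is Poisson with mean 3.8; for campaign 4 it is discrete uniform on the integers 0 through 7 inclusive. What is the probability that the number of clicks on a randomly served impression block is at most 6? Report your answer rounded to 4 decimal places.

0.7456

Conditional on each campaign, P(X ≤ 6): 1: 0.925536; 2: 0.272576; 3: 0.909108; 4: 0.875.
By total probability, P(X ≤ 6) = 0.25·0.925536 + 0.25·0.272576 + 0.25·0.909108 + 0.25·0.875 = 0.745555.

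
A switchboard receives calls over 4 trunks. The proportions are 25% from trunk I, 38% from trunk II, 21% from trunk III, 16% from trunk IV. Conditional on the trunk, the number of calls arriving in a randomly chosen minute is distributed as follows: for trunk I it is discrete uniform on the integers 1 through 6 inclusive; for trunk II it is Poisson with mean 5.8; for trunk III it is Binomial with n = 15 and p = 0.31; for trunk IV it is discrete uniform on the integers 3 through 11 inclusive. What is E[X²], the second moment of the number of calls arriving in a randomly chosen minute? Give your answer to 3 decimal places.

For each component E[X²] = Var + (mean)², giving I: 15.1667; II: 39.44; III: 24.831; IV: 55.6667.
Overall E[X²] = 0.25·15.1667 + 0.38·39.44 + 0.21·24.831 + 0.16·55.6667 = 32.9.

32.900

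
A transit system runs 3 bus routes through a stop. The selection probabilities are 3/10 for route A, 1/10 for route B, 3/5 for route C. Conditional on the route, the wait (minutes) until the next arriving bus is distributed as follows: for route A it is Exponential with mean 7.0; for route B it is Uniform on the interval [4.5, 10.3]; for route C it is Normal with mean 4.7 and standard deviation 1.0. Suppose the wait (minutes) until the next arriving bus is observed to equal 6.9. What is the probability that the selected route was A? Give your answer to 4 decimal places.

0.2933

Likelihoods f(6.9 | ·): A: 0.0533104; B: 0.172414; C: 0.0354746.
Posterior ∝ prior × likelihood. Numerator for A: 0.3·0.0533104 = 0.0159931.
Normalizing constant: 0.3·0.0533104 + 0.1·0.172414 + 0.6·0.0354746 = 0.0545192.
P(A | observation) = 0.0159931 / 0.0545192 = 0.293348.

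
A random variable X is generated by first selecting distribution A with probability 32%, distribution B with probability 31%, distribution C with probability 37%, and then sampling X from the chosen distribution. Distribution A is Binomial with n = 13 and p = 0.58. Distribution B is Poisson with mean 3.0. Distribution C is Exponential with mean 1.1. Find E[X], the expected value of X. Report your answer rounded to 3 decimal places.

3.750

Component means — A: 7.54; B: 3; C: 1.1.
E[X] = 0.32·7.54 + 0.31·3 + 0.37·1.1 = 3.7498.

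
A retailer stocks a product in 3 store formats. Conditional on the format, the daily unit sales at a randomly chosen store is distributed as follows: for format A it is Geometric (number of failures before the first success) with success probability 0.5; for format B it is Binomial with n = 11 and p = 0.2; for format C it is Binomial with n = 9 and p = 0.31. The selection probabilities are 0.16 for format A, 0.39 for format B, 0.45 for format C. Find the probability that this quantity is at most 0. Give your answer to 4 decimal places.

Conditional on each format, P(X ≤ 0): A: 0.5; B: 0.0858993; C: 0.0354521.
By total probability, P(X ≤ 0) = 0.16·0.5 + 0.39·0.0858993 + 0.45·0.0354521 = 0.129454.

0.1295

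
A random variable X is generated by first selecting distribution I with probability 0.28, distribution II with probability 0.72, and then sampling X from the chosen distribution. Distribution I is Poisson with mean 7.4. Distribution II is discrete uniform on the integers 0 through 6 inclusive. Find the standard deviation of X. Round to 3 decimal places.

2.976

Per component, I: μ=7.4, E[X²]=62.16; II: μ=3, E[X²]=13.
E[X] = 0.28·7.4 + 0.72·3 = 4.232.
E[X²] = 0.28·62.16 + 0.72·13 = 26.7648.
Var(X) = E[X²] − (E[X])² = 26.7648 − 17.9098 = 8.85498.
SD(X) = √8.85498 = 2.97573.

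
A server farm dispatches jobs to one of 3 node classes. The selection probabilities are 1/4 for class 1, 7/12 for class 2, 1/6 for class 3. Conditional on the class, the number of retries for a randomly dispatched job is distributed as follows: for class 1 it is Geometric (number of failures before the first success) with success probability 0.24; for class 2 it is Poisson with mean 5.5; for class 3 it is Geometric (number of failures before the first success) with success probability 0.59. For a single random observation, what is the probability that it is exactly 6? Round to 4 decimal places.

0.1037

Conditional on each class, P(X = 6): 1: 0.046248; 2: 0.157117; 3: 0.00280256.
By total probability, P(X = 6) = 0.25·0.046248 + 0.583333·0.157117 + 0.166667·0.00280256 = 0.103681.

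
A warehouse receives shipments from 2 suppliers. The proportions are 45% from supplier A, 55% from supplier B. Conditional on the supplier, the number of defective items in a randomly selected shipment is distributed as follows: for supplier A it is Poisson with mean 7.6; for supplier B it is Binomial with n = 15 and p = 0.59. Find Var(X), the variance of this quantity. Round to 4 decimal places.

5.8024

Per component, A: μ=7.6, E[X²]=65.36; B: μ=8.85, E[X²]=81.951.
E[X] = 0.45·7.6 + 0.55·8.85 = 8.2875.
E[X²] = 0.45·65.36 + 0.55·81.951 = 74.4851.
Var(X) = E[X²] − (E[X])² = 74.4851 − 68.6827 = 5.80239.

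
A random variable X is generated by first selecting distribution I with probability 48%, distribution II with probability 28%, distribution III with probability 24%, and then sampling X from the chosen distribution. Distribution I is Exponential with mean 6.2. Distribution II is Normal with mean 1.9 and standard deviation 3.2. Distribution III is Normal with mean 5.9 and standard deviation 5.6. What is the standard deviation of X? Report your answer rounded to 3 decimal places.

5.693

Per component, I: μ=6.2, E[X²]=76.88; II: μ=1.9, E[X²]=13.85; III: μ=5.9, E[X²]=66.17.
E[X] = 0.48·6.2 + 0.28·1.9 + 0.24·5.9 = 4.924.
E[X²] = 0.48·76.88 + 0.28·13.85 + 0.24·66.17 = 56.6612.
Var(X) = E[X²] − (E[X])² = 56.6612 − 24.2458 = 32.4154.
SD(X) = √32.4154 = 5.69345.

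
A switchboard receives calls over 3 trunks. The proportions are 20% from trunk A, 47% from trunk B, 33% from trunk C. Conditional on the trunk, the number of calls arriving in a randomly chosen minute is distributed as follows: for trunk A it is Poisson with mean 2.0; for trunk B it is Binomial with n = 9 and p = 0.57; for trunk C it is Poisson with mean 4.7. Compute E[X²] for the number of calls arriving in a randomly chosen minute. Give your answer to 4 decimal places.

For each component E[X²] = Var + (mean)², giving A: 6; B: 28.5228; C: 26.79.
Overall E[X²] = 0.2·6 + 0.47·28.5228 + 0.33·26.79 = 23.4464.

23.4464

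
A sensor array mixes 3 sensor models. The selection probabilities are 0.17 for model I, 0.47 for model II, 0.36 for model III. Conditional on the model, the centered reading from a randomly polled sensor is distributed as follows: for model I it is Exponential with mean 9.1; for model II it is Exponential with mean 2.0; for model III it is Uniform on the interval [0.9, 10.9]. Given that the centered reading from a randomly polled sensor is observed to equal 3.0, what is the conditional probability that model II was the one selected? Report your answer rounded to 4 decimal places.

0.5147

Likelihoods f(3.0 | ·): I: 0.0790287; II: 0.111565; III: 0.1.
Posterior ∝ prior × likelihood. Numerator for II: 0.47·0.111565 = 0.0524356.
Normalizing constant: 0.17·0.0790287 + 0.47·0.111565 + 0.36·0.1 = 0.10187.
P(II | observation) = 0.0524356 / 0.10187 = 0.514728.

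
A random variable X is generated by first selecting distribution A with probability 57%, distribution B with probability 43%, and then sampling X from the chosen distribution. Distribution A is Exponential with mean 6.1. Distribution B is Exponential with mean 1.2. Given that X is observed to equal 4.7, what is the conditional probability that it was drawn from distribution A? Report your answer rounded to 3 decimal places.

Likelihoods f(4.7 | ·): A: 0.0758665; B: 0.0165895.
Posterior ∝ prior × likelihood. Numerator for A: 0.57·0.0758665 = 0.0432439.
Normalizing constant: 0.57·0.0758665 + 0.43·0.0165895 = 0.0503773.
P(A | observation) = 0.0432439 / 0.0503773 = 0.858399.

0.858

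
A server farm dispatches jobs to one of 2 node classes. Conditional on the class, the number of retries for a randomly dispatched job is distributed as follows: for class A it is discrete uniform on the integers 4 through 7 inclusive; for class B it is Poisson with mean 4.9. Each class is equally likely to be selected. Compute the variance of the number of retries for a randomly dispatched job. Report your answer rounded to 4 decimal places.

Per component, A: μ=5.5, E[X²]=31.5; B: μ=4.9, E[X²]=28.91.
E[X] = 0.5·5.5 + 0.5·4.9 = 5.2.
E[X²] = 0.5·31.5 + 0.5·28.91 = 30.205.
Var(X) = E[X²] − (E[X])² = 30.205 − 27.04 = 3.165.

3.1650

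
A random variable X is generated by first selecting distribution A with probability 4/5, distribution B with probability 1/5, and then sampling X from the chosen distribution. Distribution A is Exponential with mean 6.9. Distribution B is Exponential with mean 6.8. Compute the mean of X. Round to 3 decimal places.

Component means — A: 6.9; B: 6.8.
E[X] = 0.8·6.9 + 0.2·6.8 = 6.88.

6.880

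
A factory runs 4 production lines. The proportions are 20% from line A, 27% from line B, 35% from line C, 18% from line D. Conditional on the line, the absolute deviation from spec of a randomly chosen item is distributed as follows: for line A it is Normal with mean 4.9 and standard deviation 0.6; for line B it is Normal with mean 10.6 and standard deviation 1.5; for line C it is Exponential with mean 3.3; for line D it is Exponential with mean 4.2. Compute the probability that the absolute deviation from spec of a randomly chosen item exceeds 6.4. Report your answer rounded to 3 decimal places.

Conditional on each line, P(X > 6.4): A: 0.00620967; B: 0.997445; C: 0.143791; D: 0.21788.
By total probability, P(X > 6.4) = 0.2·0.00620967 + 0.27·0.997445 + 0.35·0.143791 + 0.18·0.21788 = 0.360097.

0.360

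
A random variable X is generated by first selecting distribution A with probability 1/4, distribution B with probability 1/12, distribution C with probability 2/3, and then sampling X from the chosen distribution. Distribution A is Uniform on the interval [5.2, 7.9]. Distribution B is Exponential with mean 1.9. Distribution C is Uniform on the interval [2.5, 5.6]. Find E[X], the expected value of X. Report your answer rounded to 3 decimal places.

4.496

Component means — A: 6.55; B: 1.9; C: 4.05.
E[X] = 0.25·6.55 + 0.0833333·1.9 + 0.666667·4.05 = 4.49583.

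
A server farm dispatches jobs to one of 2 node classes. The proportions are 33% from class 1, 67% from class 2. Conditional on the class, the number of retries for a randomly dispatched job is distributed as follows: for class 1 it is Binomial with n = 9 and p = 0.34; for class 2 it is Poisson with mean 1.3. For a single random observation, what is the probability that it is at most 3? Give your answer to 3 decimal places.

0.850

Conditional on each class, P(X ≤ 3): 1: 0.633842; 2: 0.956905.
By total probability, P(X ≤ 3) = 0.33·0.633842 + 0.67·0.956905 = 0.850294.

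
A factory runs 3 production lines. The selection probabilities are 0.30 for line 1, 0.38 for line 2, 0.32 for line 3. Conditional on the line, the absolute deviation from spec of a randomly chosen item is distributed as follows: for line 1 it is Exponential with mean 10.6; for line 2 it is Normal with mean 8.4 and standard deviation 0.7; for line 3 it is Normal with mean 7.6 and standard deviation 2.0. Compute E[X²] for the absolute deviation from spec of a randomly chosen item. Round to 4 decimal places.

For each component E[X²] = Var + (mean)², giving 1: 224.72; 2: 71.05; 3: 61.76.
Overall E[X²] = 0.3·224.72 + 0.38·71.05 + 0.32·61.76 = 114.178.

114.1782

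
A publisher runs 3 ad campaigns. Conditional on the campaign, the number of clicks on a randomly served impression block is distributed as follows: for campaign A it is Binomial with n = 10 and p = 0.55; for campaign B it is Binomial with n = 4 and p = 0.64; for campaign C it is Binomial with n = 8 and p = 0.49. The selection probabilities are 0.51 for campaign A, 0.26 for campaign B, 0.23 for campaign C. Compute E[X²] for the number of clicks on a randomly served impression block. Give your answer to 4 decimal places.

22.6274

For each component E[X²] = Var + (mean)², giving A: 32.725; B: 7.4752; C: 17.3656.
Overall E[X²] = 0.51·32.725 + 0.26·7.4752 + 0.23·17.3656 = 22.6274.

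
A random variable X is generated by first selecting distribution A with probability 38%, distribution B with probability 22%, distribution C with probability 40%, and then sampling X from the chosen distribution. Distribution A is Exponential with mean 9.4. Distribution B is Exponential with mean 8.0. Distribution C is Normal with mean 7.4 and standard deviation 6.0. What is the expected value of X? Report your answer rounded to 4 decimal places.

Component means — A: 9.4; B: 8; C: 7.4.
E[X] = 0.38·9.4 + 0.22·8 + 0.4·7.4 = 8.292.

8.2920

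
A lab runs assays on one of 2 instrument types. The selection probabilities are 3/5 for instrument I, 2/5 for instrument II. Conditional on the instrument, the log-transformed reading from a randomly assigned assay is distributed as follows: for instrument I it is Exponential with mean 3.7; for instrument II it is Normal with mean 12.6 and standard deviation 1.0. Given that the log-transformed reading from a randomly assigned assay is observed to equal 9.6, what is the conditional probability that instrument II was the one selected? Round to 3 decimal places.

0.128

Likelihoods f(9.6 | ·): I: 0.0201827; II: 0.00443185.
Posterior ∝ prior × likelihood. Numerator for II: 0.4·0.00443185 = 0.00177274.
Normalizing constant: 0.6·0.0201827 + 0.4·0.00443185 = 0.0138824.
P(II | observation) = 0.00177274 / 0.0138824 = 0.127697.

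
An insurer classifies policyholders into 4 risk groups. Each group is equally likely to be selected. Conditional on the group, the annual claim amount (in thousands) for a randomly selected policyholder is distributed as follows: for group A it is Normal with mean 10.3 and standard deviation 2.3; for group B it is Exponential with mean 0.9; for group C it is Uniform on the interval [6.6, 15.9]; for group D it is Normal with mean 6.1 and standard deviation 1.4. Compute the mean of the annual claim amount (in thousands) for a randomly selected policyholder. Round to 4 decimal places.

7.1375

Component means — A: 10.3; B: 0.9; C: 11.25; D: 6.1.
E[X] = 0.25·10.3 + 0.25·0.9 + 0.25·11.25 + 0.25·6.1 = 7.1375.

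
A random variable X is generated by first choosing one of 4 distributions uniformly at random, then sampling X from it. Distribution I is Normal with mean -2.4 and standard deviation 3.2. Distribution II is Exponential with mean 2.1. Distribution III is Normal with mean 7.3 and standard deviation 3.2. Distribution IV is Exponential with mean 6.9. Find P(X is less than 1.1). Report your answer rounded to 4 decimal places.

0.3611

Conditional on each component, P(X < 1.1): I: 0.862968; II: 0.40774; III: 0.0263421; IV: 0.147362.
By total probability, P(X < 1.1) = 0.25·0.862968 + 0.25·0.40774 + 0.25·0.0263421 + 0.25·0.147362 = 0.361103.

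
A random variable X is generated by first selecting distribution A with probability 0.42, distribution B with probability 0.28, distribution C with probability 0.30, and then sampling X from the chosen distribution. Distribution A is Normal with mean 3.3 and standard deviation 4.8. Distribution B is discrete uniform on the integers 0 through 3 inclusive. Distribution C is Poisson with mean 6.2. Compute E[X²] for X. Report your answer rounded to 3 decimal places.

For each component E[X²] = Var + (mean)², giving A: 33.93; B: 3.5; C: 44.64.
Overall E[X²] = 0.42·33.93 + 0.28·3.5 + 0.3·44.64 = 28.6226.

28.623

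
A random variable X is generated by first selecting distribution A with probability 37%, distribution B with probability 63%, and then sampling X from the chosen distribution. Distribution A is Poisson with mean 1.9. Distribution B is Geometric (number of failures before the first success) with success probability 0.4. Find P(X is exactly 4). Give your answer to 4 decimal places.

0.0627

Conditional on each component, P(X = 4): A: 0.0812164; B: 0.05184.
By total probability, P(X = 4) = 0.37·0.0812164 + 0.63·0.05184 = 0.0627093.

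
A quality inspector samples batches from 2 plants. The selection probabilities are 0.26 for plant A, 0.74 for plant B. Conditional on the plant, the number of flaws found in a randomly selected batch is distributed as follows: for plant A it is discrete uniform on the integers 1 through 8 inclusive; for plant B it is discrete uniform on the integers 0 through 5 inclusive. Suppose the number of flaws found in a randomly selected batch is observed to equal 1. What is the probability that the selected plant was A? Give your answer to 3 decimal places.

Likelihoods P(X=1 | ·): A: 0.125; B: 0.166667.
Posterior ∝ prior × likelihood. Numerator for A: 0.26·0.125 = 0.0325.
Normalizing constant: 0.26·0.125 + 0.74·0.166667 = 0.155833.
P(A | observation) = 0.0325 / 0.155833 = 0.208556.

0.209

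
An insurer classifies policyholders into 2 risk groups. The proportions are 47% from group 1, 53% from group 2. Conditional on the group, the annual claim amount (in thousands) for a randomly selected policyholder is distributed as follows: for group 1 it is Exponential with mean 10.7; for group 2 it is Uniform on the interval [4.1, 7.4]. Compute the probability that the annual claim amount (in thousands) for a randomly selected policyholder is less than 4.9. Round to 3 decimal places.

Conditional on each group, P(X < 4.9): 1: 0.367417; 2: 0.242424.
By total probability, P(X < 4.9) = 0.47·0.367417 + 0.53·0.242424 = 0.301171.

0.301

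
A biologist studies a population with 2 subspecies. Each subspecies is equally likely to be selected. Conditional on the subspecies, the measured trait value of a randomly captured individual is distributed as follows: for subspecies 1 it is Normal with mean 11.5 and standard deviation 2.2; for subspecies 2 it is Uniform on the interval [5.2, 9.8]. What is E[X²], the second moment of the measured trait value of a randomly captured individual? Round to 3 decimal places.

97.552

For each component E[X²] = Var + (mean)², giving 1: 137.09; 2: 58.0133.
Overall E[X²] = 0.5·137.09 + 0.5·58.0133 = 97.5517.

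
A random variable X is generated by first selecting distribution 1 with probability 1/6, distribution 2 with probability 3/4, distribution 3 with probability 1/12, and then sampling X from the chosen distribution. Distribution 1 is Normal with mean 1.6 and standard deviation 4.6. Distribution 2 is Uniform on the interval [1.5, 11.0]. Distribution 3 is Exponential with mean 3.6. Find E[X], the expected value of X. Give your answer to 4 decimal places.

Component means — 1: 1.6; 2: 6.25; 3: 3.6.
E[X] = 0.166667·1.6 + 0.75·6.25 + 0.0833333·3.6 = 5.25417.

5.2542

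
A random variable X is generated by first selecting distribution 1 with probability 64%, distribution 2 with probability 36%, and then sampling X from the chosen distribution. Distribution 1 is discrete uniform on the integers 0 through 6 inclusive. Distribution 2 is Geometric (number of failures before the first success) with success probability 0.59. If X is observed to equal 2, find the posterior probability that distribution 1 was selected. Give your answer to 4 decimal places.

0.7192

Likelihoods P(X=2 | ·): 1: 0.142857; 2: 0.099179.
Posterior ∝ prior × likelihood. Numerator for 1: 0.64·0.142857 = 0.0914286.
Normalizing constant: 0.64·0.142857 + 0.36·0.099179 = 0.127133.
P(1 | observation) = 0.0914286 / 0.127133 = 0.719157.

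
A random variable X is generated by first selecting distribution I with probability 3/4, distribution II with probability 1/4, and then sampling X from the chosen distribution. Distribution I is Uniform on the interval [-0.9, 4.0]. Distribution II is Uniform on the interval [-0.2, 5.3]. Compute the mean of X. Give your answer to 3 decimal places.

Component means — I: 1.55; II: 2.55.
E[X] = 0.75·1.55 + 0.25·2.55 = 1.8.

1.800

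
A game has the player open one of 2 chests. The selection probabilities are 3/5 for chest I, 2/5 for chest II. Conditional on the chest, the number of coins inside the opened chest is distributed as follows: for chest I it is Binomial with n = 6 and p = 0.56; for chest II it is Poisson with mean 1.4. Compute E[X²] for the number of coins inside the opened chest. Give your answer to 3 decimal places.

For each component E[X²] = Var + (mean)², giving I: 12.768; II: 3.36.
Overall E[X²] = 0.6·12.768 + 0.4·3.36 = 9.0048.

9.005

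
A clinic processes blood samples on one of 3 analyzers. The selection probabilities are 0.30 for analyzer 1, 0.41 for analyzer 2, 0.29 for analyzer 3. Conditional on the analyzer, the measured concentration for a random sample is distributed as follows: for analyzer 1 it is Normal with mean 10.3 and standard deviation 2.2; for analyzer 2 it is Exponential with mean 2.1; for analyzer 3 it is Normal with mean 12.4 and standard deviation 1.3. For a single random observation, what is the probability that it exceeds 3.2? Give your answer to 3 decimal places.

0.679

Conditional on each analyzer, P(X > 3.2): 1: 0.999375; 2: 0.21788; 3: 1.
By total probability, P(X > 3.2) = 0.3·0.999375 + 0.41·0.21788 + 0.29·1 = 0.679143.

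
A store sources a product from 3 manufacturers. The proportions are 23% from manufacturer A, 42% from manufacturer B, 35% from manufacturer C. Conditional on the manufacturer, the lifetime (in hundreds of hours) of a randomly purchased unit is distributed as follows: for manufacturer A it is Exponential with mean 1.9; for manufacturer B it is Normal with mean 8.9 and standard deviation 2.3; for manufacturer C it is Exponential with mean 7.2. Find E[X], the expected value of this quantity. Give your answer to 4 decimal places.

Component means — A: 1.9; B: 8.9; C: 7.2.
E[X] = 0.23·1.9 + 0.42·8.9 + 0.35·7.2 = 6.695.

6.6950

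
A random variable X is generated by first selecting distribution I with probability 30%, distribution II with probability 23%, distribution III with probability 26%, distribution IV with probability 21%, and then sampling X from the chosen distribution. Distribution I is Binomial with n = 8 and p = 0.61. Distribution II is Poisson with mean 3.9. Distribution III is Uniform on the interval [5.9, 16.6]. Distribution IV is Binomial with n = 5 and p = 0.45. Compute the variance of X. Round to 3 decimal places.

Per component, I: μ=4.88, E[X²]=25.7176; II: μ=3.9, E[X²]=19.11; III: μ=11.25, E[X²]=136.103; IV: μ=2.25, E[X²]=6.3.
E[X] = 0.3·4.88 + 0.23·3.9 + 0.26·11.25 + 0.21·2.25 = 5.7585.
E[X²] = 0.3·25.7176 + 0.23·19.11 + 0.26·136.103 + 0.21·6.3 = 48.8204.
Var(X) = E[X²] − (E[X])² = 48.8204 − 33.1603 = 15.6601.

15.660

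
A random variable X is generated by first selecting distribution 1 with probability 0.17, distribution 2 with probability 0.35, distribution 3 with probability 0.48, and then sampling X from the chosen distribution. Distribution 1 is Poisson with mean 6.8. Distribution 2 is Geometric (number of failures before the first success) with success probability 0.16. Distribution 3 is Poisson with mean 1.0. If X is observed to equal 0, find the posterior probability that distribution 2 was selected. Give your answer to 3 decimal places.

Likelihoods P(X=0 | ·): 1: 0.00111378; 2: 0.16; 3: 0.367879.
Posterior ∝ prior × likelihood. Numerator for 2: 0.35·0.16 = 0.056.
Normalizing constant: 0.17·0.00111378 + 0.35·0.16 + 0.48·0.367879 = 0.232771.
P(2 | observation) = 0.056 / 0.232771 = 0.240579.

0.241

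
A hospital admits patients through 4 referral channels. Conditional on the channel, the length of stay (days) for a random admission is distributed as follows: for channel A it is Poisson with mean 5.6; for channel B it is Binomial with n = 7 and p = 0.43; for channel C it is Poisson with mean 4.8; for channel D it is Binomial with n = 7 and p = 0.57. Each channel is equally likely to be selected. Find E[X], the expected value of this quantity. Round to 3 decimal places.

4.350

Component means — A: 5.6; B: 3.01; C: 4.8; D: 3.99.
E[X] = 0.25·5.6 + 0.25·3.01 + 0.25·4.8 + 0.25·3.99 = 4.35.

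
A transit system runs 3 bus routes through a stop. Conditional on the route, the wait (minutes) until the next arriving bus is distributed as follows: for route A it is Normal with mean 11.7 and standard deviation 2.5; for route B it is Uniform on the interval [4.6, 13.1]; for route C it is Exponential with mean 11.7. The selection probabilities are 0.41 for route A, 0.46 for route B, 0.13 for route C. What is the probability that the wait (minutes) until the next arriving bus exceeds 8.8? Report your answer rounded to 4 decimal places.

0.6535

Conditional on each route, P(X > 8.8): A: 0.876976; B: 0.505882; C: 0.471358.
By total probability, P(X > 8.8) = 0.41·0.876976 + 0.46·0.505882 + 0.13·0.471358 = 0.653542.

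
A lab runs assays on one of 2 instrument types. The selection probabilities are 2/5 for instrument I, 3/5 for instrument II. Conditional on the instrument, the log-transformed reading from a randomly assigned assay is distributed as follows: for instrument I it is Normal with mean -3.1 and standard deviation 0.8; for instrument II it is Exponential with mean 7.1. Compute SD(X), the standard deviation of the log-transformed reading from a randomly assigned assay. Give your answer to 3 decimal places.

Per component, I: μ=-3.1, E[X²]=10.25; II: μ=7.1, E[X²]=100.82.
E[X] = 0.4·-3.1 + 0.6·7.1 = 3.02.
E[X²] = 0.4·10.25 + 0.6·100.82 = 64.592.
Var(X) = E[X²] − (E[X])² = 64.592 − 9.1204 = 55.4716.
SD(X) = √55.4716 = 7.44793.

7.448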